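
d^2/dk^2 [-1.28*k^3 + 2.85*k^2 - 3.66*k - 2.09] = 5.7 - 7.68*k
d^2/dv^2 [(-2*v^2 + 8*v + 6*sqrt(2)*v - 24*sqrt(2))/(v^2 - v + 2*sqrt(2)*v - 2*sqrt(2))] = 4*(3*v^3 + 5*sqrt(2)*v^3 - 42*sqrt(2)*v^2 - 108*v + 60*sqrt(2)*v - 92*sqrt(2) + 60)/(v^6 - 3*v^5 + 6*sqrt(2)*v^5 - 18*sqrt(2)*v^4 + 27*v^4 - 73*v^3 + 34*sqrt(2)*v^3 - 54*sqrt(2)*v^2 + 72*v^2 - 24*v + 48*sqrt(2)*v - 16*sqrt(2))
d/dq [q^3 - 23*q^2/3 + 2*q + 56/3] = 3*q^2 - 46*q/3 + 2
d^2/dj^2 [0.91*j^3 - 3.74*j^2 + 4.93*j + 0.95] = 5.46*j - 7.48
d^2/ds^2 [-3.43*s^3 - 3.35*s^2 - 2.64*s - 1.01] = -20.58*s - 6.7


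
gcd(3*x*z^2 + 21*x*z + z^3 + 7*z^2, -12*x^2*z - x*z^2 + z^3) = 3*x*z + z^2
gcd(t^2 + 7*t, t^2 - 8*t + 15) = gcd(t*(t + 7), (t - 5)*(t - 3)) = 1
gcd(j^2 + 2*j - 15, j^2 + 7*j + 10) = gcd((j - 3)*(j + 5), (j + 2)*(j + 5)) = j + 5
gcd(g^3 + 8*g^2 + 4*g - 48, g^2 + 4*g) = g + 4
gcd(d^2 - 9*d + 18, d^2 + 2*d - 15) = d - 3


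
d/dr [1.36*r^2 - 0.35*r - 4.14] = 2.72*r - 0.35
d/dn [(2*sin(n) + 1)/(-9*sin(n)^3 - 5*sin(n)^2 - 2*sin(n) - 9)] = (36*sin(n)^3 + 37*sin(n)^2 + 10*sin(n) - 16)*cos(n)/(9*sin(n)^3 + 5*sin(n)^2 + 2*sin(n) + 9)^2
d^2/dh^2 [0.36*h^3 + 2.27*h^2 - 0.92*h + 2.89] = 2.16*h + 4.54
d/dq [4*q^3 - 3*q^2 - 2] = 6*q*(2*q - 1)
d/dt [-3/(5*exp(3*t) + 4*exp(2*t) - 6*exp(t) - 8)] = (45*exp(2*t) + 24*exp(t) - 18)*exp(t)/(5*exp(3*t) + 4*exp(2*t) - 6*exp(t) - 8)^2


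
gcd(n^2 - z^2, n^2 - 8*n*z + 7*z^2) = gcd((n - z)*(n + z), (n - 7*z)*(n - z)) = -n + z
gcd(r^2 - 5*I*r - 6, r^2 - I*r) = 1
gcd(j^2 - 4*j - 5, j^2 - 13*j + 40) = j - 5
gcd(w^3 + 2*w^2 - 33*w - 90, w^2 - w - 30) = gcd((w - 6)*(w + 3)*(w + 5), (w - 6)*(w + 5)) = w^2 - w - 30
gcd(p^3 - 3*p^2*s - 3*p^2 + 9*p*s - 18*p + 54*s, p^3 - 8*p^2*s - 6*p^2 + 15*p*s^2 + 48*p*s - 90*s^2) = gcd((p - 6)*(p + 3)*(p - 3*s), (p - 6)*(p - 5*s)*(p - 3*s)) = p^2 - 3*p*s - 6*p + 18*s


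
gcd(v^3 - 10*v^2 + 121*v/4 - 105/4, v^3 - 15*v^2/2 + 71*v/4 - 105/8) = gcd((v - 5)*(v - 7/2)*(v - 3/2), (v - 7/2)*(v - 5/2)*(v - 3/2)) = v^2 - 5*v + 21/4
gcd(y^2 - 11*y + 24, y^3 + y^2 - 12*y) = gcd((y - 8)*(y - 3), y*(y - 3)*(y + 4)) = y - 3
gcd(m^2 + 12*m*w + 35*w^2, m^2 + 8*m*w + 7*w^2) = m + 7*w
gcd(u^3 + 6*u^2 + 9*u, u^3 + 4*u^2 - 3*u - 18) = u^2 + 6*u + 9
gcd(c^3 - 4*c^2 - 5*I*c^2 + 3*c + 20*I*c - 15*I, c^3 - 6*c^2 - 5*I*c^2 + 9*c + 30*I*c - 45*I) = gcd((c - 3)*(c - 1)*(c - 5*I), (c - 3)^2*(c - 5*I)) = c^2 + c*(-3 - 5*I) + 15*I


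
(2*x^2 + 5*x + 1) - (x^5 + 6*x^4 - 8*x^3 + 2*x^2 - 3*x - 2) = -x^5 - 6*x^4 + 8*x^3 + 8*x + 3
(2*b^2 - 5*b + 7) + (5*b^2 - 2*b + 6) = 7*b^2 - 7*b + 13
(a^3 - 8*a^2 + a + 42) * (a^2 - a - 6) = a^5 - 9*a^4 + 3*a^3 + 89*a^2 - 48*a - 252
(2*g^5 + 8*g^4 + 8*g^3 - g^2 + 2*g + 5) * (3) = 6*g^5 + 24*g^4 + 24*g^3 - 3*g^2 + 6*g + 15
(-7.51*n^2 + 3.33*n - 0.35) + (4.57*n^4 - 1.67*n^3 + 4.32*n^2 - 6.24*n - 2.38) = 4.57*n^4 - 1.67*n^3 - 3.19*n^2 - 2.91*n - 2.73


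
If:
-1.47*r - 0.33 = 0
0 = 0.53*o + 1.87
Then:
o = -3.53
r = -0.22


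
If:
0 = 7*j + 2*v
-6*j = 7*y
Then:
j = -7*y/6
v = 49*y/12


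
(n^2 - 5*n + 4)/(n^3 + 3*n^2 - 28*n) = (n - 1)/(n*(n + 7))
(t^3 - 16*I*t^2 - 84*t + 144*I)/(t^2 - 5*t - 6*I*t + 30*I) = (t^2 - 10*I*t - 24)/(t - 5)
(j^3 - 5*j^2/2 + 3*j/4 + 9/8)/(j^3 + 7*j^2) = (8*j^3 - 20*j^2 + 6*j + 9)/(8*j^2*(j + 7))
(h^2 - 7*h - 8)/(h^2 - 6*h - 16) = (h + 1)/(h + 2)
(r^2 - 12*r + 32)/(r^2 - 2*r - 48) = (r - 4)/(r + 6)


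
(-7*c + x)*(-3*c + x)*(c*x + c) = 21*c^3*x + 21*c^3 - 10*c^2*x^2 - 10*c^2*x + c*x^3 + c*x^2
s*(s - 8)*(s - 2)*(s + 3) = s^4 - 7*s^3 - 14*s^2 + 48*s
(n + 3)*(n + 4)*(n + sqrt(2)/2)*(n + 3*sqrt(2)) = n^4 + 7*sqrt(2)*n^3/2 + 7*n^3 + 15*n^2 + 49*sqrt(2)*n^2/2 + 21*n + 42*sqrt(2)*n + 36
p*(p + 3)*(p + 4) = p^3 + 7*p^2 + 12*p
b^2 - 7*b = b*(b - 7)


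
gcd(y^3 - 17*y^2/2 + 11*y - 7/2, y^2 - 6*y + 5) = y - 1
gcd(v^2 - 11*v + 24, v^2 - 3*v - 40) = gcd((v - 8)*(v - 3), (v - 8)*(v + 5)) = v - 8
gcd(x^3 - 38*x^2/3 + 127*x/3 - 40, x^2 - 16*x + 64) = x - 8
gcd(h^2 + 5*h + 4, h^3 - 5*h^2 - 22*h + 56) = h + 4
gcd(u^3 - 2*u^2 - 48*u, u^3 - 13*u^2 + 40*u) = u^2 - 8*u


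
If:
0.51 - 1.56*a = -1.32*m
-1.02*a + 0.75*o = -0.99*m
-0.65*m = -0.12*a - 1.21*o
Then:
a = 0.98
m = 0.77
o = 0.31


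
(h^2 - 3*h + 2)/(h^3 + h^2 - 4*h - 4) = (h - 1)/(h^2 + 3*h + 2)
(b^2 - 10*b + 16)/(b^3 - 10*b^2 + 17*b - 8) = (b - 2)/(b^2 - 2*b + 1)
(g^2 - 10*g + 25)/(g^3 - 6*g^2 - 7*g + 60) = (g - 5)/(g^2 - g - 12)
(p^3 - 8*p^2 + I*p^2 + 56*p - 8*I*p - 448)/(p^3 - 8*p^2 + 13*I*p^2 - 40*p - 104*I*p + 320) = (p - 7*I)/(p + 5*I)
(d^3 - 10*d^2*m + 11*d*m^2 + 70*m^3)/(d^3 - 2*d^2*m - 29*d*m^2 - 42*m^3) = (d - 5*m)/(d + 3*m)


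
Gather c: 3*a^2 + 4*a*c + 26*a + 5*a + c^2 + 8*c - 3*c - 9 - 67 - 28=3*a^2 + 31*a + c^2 + c*(4*a + 5) - 104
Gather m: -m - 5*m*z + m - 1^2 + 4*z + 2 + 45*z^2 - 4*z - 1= -5*m*z + 45*z^2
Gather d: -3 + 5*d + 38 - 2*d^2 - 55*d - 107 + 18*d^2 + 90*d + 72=16*d^2 + 40*d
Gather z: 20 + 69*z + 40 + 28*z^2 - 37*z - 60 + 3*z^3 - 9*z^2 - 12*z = 3*z^3 + 19*z^2 + 20*z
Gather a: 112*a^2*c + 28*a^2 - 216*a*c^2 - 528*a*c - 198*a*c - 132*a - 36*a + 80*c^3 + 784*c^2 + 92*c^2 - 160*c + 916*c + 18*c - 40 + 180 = a^2*(112*c + 28) + a*(-216*c^2 - 726*c - 168) + 80*c^3 + 876*c^2 + 774*c + 140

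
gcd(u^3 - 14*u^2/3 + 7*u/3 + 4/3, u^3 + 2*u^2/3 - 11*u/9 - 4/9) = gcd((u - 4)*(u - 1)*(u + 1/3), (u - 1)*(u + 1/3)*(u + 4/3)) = u^2 - 2*u/3 - 1/3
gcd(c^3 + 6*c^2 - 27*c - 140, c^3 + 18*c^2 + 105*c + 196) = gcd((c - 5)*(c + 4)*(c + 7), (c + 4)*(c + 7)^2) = c^2 + 11*c + 28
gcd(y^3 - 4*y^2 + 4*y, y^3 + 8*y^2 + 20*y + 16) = 1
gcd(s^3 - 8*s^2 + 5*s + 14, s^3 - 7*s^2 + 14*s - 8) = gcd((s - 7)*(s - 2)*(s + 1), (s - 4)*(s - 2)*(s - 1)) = s - 2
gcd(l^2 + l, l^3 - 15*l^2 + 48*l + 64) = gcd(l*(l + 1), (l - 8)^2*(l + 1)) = l + 1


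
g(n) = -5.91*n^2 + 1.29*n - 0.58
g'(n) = 1.29 - 11.82*n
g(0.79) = -3.25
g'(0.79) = -8.05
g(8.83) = -449.99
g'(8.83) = -103.08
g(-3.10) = -61.37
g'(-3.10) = 37.93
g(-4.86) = -146.44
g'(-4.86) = 58.74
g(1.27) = -8.47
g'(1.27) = -13.72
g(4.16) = -97.49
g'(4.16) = -47.88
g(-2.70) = -47.15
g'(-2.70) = 33.20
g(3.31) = -61.06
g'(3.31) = -37.83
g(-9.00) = -490.90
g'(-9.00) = 107.67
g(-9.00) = -490.90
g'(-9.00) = 107.67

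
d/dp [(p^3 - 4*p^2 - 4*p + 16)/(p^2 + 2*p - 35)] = (p^4 + 4*p^3 - 109*p^2 + 248*p + 108)/(p^4 + 4*p^3 - 66*p^2 - 140*p + 1225)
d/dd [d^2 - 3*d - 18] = 2*d - 3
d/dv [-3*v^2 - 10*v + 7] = -6*v - 10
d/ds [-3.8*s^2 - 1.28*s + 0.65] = -7.6*s - 1.28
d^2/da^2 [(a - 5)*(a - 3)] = 2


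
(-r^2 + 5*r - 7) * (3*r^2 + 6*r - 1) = -3*r^4 + 9*r^3 + 10*r^2 - 47*r + 7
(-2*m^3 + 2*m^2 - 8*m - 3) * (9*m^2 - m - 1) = -18*m^5 + 20*m^4 - 72*m^3 - 21*m^2 + 11*m + 3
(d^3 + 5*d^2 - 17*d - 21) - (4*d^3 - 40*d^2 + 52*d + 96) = -3*d^3 + 45*d^2 - 69*d - 117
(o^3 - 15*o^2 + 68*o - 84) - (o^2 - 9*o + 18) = o^3 - 16*o^2 + 77*o - 102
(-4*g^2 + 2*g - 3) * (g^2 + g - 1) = -4*g^4 - 2*g^3 + 3*g^2 - 5*g + 3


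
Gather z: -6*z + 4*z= -2*z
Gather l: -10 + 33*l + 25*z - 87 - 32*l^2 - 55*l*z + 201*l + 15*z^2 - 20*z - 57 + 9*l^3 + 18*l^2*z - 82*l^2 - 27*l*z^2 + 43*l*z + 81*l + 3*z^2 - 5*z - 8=9*l^3 + l^2*(18*z - 114) + l*(-27*z^2 - 12*z + 315) + 18*z^2 - 162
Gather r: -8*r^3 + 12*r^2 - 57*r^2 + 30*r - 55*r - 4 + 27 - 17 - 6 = -8*r^3 - 45*r^2 - 25*r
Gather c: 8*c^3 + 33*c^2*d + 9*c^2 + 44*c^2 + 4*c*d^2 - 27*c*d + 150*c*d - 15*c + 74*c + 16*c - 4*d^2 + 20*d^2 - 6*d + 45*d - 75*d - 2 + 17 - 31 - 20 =8*c^3 + c^2*(33*d + 53) + c*(4*d^2 + 123*d + 75) + 16*d^2 - 36*d - 36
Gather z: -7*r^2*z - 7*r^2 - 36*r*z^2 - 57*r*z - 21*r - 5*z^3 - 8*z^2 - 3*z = -7*r^2 - 21*r - 5*z^3 + z^2*(-36*r - 8) + z*(-7*r^2 - 57*r - 3)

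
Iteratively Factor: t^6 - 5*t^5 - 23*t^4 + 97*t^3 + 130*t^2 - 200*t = (t - 1)*(t^5 - 4*t^4 - 27*t^3 + 70*t^2 + 200*t) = (t - 1)*(t + 2)*(t^4 - 6*t^3 - 15*t^2 + 100*t) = (t - 1)*(t + 2)*(t + 4)*(t^3 - 10*t^2 + 25*t) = (t - 5)*(t - 1)*(t + 2)*(t + 4)*(t^2 - 5*t) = (t - 5)^2*(t - 1)*(t + 2)*(t + 4)*(t)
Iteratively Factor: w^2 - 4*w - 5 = (w - 5)*(w + 1)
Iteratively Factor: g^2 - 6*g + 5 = (g - 5)*(g - 1)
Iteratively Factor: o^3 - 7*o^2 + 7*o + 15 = (o - 3)*(o^2 - 4*o - 5) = (o - 5)*(o - 3)*(o + 1)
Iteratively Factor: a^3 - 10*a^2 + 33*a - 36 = (a - 4)*(a^2 - 6*a + 9) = (a - 4)*(a - 3)*(a - 3)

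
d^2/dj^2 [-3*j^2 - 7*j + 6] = -6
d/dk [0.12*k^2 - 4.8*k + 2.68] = 0.24*k - 4.8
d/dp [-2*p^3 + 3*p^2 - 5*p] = -6*p^2 + 6*p - 5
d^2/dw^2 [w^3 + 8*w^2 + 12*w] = 6*w + 16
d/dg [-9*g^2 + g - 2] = 1 - 18*g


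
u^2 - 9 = (u - 3)*(u + 3)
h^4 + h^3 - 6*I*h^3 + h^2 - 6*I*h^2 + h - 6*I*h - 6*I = (h - 6*I)*(h - I)*(-I*h + 1)*(I*h + I)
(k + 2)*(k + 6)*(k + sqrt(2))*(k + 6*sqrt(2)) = k^4 + 8*k^3 + 7*sqrt(2)*k^3 + 24*k^2 + 56*sqrt(2)*k^2 + 96*k + 84*sqrt(2)*k + 144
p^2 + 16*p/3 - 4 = (p - 2/3)*(p + 6)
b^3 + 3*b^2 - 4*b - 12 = (b - 2)*(b + 2)*(b + 3)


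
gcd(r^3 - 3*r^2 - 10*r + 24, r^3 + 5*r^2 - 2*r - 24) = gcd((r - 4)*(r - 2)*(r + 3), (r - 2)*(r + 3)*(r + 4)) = r^2 + r - 6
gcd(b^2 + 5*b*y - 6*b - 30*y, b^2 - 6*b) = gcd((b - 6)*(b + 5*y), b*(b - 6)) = b - 6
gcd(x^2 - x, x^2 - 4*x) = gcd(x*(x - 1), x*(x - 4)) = x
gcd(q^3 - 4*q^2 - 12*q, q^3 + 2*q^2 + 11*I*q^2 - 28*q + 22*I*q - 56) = q + 2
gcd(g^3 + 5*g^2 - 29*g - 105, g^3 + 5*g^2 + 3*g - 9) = g + 3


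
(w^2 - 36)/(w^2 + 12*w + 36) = (w - 6)/(w + 6)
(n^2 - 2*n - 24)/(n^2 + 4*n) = (n - 6)/n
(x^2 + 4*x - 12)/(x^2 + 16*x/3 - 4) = 3*(x - 2)/(3*x - 2)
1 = 1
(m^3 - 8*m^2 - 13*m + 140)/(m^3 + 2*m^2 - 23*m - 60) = (m - 7)/(m + 3)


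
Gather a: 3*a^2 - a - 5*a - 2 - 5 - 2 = 3*a^2 - 6*a - 9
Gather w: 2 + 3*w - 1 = 3*w + 1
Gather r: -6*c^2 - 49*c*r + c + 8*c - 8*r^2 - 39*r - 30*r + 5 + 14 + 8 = -6*c^2 + 9*c - 8*r^2 + r*(-49*c - 69) + 27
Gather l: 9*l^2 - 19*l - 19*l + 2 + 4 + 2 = 9*l^2 - 38*l + 8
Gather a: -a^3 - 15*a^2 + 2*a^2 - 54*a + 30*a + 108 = -a^3 - 13*a^2 - 24*a + 108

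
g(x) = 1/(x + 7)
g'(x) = -1/(x + 7)^2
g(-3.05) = 0.25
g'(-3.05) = -0.06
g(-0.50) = 0.15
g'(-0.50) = -0.02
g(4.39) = 0.09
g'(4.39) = -0.01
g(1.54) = 0.12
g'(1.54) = -0.01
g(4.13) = 0.09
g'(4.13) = -0.01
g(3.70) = 0.09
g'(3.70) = -0.01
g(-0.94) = 0.17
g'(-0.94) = -0.03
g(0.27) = 0.14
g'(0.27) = -0.02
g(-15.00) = -0.12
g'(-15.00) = -0.02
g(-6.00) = 1.00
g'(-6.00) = -1.00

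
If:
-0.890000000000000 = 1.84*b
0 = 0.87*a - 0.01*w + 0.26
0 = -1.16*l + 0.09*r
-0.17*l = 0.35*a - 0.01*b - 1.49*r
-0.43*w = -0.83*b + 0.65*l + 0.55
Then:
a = -0.32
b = -0.48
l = -0.01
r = -0.07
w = -2.20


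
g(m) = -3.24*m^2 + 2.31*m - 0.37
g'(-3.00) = 21.75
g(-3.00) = -36.46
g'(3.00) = -17.13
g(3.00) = -22.60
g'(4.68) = -28.02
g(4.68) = -60.52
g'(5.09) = -30.67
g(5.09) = -72.55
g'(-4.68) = 32.64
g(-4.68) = -82.14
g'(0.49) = -0.87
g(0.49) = -0.02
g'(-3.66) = 26.03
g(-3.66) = -52.23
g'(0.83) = -3.07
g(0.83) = -0.68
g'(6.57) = -40.26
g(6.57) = -125.05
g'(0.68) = -2.10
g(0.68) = -0.30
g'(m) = 2.31 - 6.48*m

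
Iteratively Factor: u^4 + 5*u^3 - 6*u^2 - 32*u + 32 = (u + 4)*(u^3 + u^2 - 10*u + 8) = (u - 2)*(u + 4)*(u^2 + 3*u - 4) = (u - 2)*(u - 1)*(u + 4)*(u + 4)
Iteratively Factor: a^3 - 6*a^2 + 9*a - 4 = (a - 1)*(a^2 - 5*a + 4) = (a - 1)^2*(a - 4)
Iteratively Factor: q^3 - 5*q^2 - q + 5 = (q - 1)*(q^2 - 4*q - 5) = (q - 1)*(q + 1)*(q - 5)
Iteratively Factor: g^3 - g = (g + 1)*(g^2 - g) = (g - 1)*(g + 1)*(g)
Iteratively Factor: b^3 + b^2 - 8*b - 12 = (b - 3)*(b^2 + 4*b + 4) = (b - 3)*(b + 2)*(b + 2)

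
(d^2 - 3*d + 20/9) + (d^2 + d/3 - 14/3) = 2*d^2 - 8*d/3 - 22/9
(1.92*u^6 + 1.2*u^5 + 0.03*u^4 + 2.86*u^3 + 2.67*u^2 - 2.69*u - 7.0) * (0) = 0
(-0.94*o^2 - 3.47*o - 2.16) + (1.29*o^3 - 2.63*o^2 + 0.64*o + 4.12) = 1.29*o^3 - 3.57*o^2 - 2.83*o + 1.96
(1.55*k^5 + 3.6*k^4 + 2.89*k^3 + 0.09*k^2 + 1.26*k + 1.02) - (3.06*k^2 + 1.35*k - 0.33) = 1.55*k^5 + 3.6*k^4 + 2.89*k^3 - 2.97*k^2 - 0.0900000000000001*k + 1.35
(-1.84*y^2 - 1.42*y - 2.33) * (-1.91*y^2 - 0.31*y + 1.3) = 3.5144*y^4 + 3.2826*y^3 + 2.4985*y^2 - 1.1237*y - 3.029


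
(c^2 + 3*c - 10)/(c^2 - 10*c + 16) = (c + 5)/(c - 8)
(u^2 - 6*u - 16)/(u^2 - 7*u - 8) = (u + 2)/(u + 1)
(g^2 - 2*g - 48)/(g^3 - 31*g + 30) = (g - 8)/(g^2 - 6*g + 5)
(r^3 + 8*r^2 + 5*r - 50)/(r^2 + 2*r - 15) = (r^2 + 3*r - 10)/(r - 3)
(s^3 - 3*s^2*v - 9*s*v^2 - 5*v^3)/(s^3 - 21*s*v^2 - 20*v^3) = (s + v)/(s + 4*v)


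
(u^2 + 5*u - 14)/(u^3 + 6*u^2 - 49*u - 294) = (u - 2)/(u^2 - u - 42)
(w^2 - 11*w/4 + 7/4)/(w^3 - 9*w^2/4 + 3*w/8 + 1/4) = 2*(4*w^2 - 11*w + 7)/(8*w^3 - 18*w^2 + 3*w + 2)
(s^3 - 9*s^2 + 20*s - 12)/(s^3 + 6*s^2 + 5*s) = (s^3 - 9*s^2 + 20*s - 12)/(s*(s^2 + 6*s + 5))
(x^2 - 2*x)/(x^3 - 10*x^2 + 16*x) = 1/(x - 8)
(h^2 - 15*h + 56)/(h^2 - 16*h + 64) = (h - 7)/(h - 8)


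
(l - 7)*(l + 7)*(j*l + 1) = j*l^3 - 49*j*l + l^2 - 49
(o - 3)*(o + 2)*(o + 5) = o^3 + 4*o^2 - 11*o - 30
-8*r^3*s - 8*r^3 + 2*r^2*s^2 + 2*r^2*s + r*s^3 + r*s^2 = (-2*r + s)*(4*r + s)*(r*s + r)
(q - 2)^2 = q^2 - 4*q + 4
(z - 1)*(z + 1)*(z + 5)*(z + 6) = z^4 + 11*z^3 + 29*z^2 - 11*z - 30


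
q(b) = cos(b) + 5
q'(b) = -sin(b)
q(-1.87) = 4.71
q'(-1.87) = 0.96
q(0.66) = 5.79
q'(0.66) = -0.61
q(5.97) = 5.95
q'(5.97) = 0.31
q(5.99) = 5.96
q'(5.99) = 0.29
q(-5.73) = 5.85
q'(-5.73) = -0.53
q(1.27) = 5.30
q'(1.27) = -0.96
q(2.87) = 4.04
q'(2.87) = -0.27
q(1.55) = 5.02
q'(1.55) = -1.00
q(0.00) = 6.00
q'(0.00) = 0.00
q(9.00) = 4.09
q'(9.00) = -0.41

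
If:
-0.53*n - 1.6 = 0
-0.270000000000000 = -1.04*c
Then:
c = 0.26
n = -3.02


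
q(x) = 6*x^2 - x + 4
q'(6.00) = 71.00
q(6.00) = 214.00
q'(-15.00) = -181.00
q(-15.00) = 1369.00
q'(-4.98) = -60.76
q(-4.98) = 157.78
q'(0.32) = 2.84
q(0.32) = 4.29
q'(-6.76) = -82.12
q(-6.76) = 284.95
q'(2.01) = 23.12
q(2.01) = 26.23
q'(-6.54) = -79.48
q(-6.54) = 267.17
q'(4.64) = 54.68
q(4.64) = 128.54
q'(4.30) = 50.60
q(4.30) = 110.64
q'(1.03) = 11.36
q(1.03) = 9.34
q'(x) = 12*x - 1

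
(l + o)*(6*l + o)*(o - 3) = 6*l^2*o - 18*l^2 + 7*l*o^2 - 21*l*o + o^3 - 3*o^2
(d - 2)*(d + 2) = d^2 - 4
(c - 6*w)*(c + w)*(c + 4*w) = c^3 - c^2*w - 26*c*w^2 - 24*w^3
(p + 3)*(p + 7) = p^2 + 10*p + 21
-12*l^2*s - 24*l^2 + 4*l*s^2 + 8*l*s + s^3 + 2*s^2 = (-2*l + s)*(6*l + s)*(s + 2)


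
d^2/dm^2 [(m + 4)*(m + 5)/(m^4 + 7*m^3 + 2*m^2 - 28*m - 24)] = 2*(3*m^8 + 75*m^7 + 751*m^6 + 3645*m^5 + 8250*m^4 + 6312*m^3 + 576*m^2 + 8016*m + 11168)/(m^12 + 21*m^11 + 153*m^10 + 343*m^9 - 942*m^8 - 5376*m^7 - 3808*m^6 + 18144*m^5 + 34368*m^4 - 1792*m^3 - 52992*m^2 - 48384*m - 13824)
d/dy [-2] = 0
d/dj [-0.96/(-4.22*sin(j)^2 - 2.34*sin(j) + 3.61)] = -(8.1024*sin(j) + 2.2464)*cos(j)/(4.22*sin(j)^2 + 2.34*sin(j) - 3.61)^2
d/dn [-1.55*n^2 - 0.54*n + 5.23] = -3.1*n - 0.54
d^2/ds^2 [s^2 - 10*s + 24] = 2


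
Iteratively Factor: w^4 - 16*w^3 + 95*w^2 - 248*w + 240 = (w - 5)*(w^3 - 11*w^2 + 40*w - 48) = (w - 5)*(w - 4)*(w^2 - 7*w + 12) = (w - 5)*(w - 4)*(w - 3)*(w - 4)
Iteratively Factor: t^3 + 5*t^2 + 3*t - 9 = (t - 1)*(t^2 + 6*t + 9) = (t - 1)*(t + 3)*(t + 3)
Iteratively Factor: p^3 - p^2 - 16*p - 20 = (p - 5)*(p^2 + 4*p + 4) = (p - 5)*(p + 2)*(p + 2)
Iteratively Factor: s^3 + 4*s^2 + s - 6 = (s + 3)*(s^2 + s - 2) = (s - 1)*(s + 3)*(s + 2)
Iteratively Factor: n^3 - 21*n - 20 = (n + 4)*(n^2 - 4*n - 5) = (n + 1)*(n + 4)*(n - 5)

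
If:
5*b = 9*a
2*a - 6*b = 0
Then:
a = 0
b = 0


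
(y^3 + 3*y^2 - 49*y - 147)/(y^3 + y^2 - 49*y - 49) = (y + 3)/(y + 1)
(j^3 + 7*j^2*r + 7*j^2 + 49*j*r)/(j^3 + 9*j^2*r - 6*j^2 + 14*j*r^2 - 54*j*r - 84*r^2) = j*(j + 7)/(j^2 + 2*j*r - 6*j - 12*r)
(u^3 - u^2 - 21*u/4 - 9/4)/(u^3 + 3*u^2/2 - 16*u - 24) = (2*u^2 - 5*u - 3)/(2*(u^2 - 16))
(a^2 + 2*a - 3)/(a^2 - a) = (a + 3)/a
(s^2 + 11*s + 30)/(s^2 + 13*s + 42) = (s + 5)/(s + 7)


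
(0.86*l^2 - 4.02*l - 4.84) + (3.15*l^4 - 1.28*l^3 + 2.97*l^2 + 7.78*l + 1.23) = 3.15*l^4 - 1.28*l^3 + 3.83*l^2 + 3.76*l - 3.61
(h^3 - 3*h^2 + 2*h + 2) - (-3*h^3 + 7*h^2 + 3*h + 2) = 4*h^3 - 10*h^2 - h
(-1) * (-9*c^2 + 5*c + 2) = 9*c^2 - 5*c - 2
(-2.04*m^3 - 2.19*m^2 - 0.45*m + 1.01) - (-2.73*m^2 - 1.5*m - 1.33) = -2.04*m^3 + 0.54*m^2 + 1.05*m + 2.34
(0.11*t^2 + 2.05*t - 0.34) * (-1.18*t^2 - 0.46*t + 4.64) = -0.1298*t^4 - 2.4696*t^3 - 0.0314*t^2 + 9.6684*t - 1.5776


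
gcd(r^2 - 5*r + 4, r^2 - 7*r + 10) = 1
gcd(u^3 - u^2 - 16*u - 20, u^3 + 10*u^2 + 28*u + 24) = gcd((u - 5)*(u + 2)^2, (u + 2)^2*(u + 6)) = u^2 + 4*u + 4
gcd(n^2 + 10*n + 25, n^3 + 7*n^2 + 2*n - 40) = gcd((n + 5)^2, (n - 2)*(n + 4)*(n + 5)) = n + 5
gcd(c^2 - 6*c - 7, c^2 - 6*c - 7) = c^2 - 6*c - 7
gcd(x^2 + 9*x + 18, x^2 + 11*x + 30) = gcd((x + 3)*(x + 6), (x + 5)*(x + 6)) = x + 6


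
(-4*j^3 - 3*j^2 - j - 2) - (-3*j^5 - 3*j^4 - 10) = 3*j^5 + 3*j^4 - 4*j^3 - 3*j^2 - j + 8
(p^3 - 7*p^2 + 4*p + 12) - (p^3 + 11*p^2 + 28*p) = -18*p^2 - 24*p + 12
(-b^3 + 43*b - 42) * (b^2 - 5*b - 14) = -b^5 + 5*b^4 + 57*b^3 - 257*b^2 - 392*b + 588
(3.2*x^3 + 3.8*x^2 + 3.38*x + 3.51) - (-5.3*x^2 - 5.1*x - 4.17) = 3.2*x^3 + 9.1*x^2 + 8.48*x + 7.68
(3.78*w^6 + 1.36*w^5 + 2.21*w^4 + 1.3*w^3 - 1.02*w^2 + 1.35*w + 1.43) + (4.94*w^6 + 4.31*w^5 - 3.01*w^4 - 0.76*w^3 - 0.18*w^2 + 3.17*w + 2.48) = 8.72*w^6 + 5.67*w^5 - 0.8*w^4 + 0.54*w^3 - 1.2*w^2 + 4.52*w + 3.91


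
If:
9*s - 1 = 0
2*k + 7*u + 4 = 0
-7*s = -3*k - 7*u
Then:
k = 43/9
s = 1/9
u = -122/63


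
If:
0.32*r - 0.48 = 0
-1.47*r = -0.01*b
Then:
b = 220.50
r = 1.50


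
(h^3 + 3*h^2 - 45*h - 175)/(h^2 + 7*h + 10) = (h^2 - 2*h - 35)/(h + 2)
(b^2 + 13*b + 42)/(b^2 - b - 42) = (b + 7)/(b - 7)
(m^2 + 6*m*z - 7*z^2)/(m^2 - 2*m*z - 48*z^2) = (-m^2 - 6*m*z + 7*z^2)/(-m^2 + 2*m*z + 48*z^2)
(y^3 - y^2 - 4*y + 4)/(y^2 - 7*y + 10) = (y^2 + y - 2)/(y - 5)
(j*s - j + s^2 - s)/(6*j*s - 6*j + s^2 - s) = (j + s)/(6*j + s)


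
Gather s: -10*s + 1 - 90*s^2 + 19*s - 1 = -90*s^2 + 9*s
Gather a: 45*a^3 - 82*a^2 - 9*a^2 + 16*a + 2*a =45*a^3 - 91*a^2 + 18*a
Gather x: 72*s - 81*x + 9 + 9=72*s - 81*x + 18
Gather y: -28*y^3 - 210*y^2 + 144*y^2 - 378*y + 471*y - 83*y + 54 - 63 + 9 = -28*y^3 - 66*y^2 + 10*y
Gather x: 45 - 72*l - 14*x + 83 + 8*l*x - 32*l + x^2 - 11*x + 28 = -104*l + x^2 + x*(8*l - 25) + 156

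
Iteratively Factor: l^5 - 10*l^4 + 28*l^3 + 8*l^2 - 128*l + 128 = (l - 4)*(l^4 - 6*l^3 + 4*l^2 + 24*l - 32) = (l - 4)*(l - 2)*(l^3 - 4*l^2 - 4*l + 16) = (l - 4)^2*(l - 2)*(l^2 - 4) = (l - 4)^2*(l - 2)*(l + 2)*(l - 2)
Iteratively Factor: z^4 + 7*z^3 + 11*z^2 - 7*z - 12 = (z + 4)*(z^3 + 3*z^2 - z - 3) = (z + 3)*(z + 4)*(z^2 - 1) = (z + 1)*(z + 3)*(z + 4)*(z - 1)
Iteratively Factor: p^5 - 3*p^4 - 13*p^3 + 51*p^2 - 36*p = (p - 3)*(p^4 - 13*p^2 + 12*p) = (p - 3)^2*(p^3 + 3*p^2 - 4*p) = p*(p - 3)^2*(p^2 + 3*p - 4) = p*(p - 3)^2*(p - 1)*(p + 4)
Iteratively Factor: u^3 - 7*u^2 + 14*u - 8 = (u - 1)*(u^2 - 6*u + 8) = (u - 4)*(u - 1)*(u - 2)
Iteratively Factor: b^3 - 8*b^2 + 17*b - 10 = (b - 2)*(b^2 - 6*b + 5) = (b - 2)*(b - 1)*(b - 5)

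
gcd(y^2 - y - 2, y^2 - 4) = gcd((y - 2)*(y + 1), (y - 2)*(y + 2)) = y - 2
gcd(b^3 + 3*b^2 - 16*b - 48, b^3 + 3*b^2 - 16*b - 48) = b^3 + 3*b^2 - 16*b - 48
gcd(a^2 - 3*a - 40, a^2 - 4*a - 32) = a - 8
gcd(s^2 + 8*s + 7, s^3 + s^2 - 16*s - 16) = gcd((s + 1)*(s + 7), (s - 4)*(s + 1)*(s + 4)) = s + 1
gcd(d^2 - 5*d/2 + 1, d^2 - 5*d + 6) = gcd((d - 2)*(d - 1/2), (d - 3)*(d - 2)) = d - 2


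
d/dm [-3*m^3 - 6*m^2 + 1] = 3*m*(-3*m - 4)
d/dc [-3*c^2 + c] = 1 - 6*c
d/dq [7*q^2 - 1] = 14*q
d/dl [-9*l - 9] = -9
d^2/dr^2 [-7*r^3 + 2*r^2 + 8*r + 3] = 4 - 42*r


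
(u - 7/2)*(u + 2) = u^2 - 3*u/2 - 7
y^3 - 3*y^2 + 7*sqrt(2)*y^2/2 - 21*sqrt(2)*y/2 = y*(y - 3)*(y + 7*sqrt(2)/2)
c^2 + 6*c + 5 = (c + 1)*(c + 5)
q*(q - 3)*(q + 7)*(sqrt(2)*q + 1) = sqrt(2)*q^4 + q^3 + 4*sqrt(2)*q^3 - 21*sqrt(2)*q^2 + 4*q^2 - 21*q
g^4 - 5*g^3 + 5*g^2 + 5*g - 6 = (g - 3)*(g - 2)*(g - 1)*(g + 1)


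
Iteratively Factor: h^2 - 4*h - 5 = (h + 1)*(h - 5)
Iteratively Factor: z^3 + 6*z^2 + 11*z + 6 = (z + 1)*(z^2 + 5*z + 6) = (z + 1)*(z + 3)*(z + 2)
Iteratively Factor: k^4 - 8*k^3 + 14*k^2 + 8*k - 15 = (k + 1)*(k^3 - 9*k^2 + 23*k - 15) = (k - 3)*(k + 1)*(k^2 - 6*k + 5) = (k - 3)*(k - 1)*(k + 1)*(k - 5)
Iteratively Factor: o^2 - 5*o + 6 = (o - 2)*(o - 3)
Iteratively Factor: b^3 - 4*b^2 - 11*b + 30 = (b - 2)*(b^2 - 2*b - 15) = (b - 5)*(b - 2)*(b + 3)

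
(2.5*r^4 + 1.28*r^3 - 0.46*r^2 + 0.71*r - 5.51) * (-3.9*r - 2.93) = -9.75*r^5 - 12.317*r^4 - 1.9564*r^3 - 1.4212*r^2 + 19.4087*r + 16.1443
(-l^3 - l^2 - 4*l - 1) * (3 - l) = l^4 - 2*l^3 + l^2 - 11*l - 3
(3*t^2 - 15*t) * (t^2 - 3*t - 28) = 3*t^4 - 24*t^3 - 39*t^2 + 420*t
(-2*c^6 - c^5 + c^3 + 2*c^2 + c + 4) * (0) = 0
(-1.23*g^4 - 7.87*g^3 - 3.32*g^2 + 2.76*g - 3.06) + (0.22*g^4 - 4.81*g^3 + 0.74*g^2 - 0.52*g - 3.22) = -1.01*g^4 - 12.68*g^3 - 2.58*g^2 + 2.24*g - 6.28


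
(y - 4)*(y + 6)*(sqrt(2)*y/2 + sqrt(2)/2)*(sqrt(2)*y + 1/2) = y^4 + sqrt(2)*y^3/4 + 3*y^3 - 22*y^2 + 3*sqrt(2)*y^2/4 - 24*y - 11*sqrt(2)*y/2 - 6*sqrt(2)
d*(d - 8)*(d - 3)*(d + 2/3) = d^4 - 31*d^3/3 + 50*d^2/3 + 16*d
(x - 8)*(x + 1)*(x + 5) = x^3 - 2*x^2 - 43*x - 40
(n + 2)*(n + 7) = n^2 + 9*n + 14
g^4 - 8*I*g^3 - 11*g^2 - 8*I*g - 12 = (g - 6*I)*(g - 2*I)*(g - I)*(g + I)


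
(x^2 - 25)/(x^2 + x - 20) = (x - 5)/(x - 4)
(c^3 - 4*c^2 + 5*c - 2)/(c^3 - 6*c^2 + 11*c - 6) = (c - 1)/(c - 3)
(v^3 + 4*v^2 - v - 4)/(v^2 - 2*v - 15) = (-v^3 - 4*v^2 + v + 4)/(-v^2 + 2*v + 15)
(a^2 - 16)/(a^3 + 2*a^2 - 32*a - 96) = (a - 4)/(a^2 - 2*a - 24)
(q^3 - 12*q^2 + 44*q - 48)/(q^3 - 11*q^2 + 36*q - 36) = (q - 4)/(q - 3)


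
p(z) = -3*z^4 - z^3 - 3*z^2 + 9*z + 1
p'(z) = -12*z^3 - 3*z^2 - 6*z + 9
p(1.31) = -3.44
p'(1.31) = -30.99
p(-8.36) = -14353.30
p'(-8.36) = 6860.82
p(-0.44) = -3.57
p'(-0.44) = 12.08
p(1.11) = 1.37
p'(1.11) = -17.77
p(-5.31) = -2366.72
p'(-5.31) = 1752.93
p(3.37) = -427.95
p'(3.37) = -504.56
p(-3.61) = -533.05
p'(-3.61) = 556.11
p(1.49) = -10.34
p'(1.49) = -46.30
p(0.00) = 1.00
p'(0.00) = 9.00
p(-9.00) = -19277.00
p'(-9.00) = 8568.00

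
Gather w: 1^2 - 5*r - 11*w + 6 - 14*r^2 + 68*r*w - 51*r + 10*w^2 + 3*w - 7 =-14*r^2 - 56*r + 10*w^2 + w*(68*r - 8)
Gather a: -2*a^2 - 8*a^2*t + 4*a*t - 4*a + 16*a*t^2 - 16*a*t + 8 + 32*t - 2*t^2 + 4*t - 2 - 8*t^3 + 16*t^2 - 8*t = a^2*(-8*t - 2) + a*(16*t^2 - 12*t - 4) - 8*t^3 + 14*t^2 + 28*t + 6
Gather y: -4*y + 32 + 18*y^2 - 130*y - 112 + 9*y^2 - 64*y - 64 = 27*y^2 - 198*y - 144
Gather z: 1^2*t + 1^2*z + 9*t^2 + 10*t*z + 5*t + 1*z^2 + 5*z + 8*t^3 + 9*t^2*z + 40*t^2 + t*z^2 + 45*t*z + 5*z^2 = 8*t^3 + 49*t^2 + 6*t + z^2*(t + 6) + z*(9*t^2 + 55*t + 6)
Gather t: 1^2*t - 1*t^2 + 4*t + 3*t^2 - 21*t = 2*t^2 - 16*t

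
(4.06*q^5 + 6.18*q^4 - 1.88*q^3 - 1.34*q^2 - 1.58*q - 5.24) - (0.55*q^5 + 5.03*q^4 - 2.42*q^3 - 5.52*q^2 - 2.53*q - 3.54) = 3.51*q^5 + 1.15*q^4 + 0.54*q^3 + 4.18*q^2 + 0.95*q - 1.7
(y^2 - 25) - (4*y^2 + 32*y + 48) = -3*y^2 - 32*y - 73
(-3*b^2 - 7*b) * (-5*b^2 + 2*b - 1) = 15*b^4 + 29*b^3 - 11*b^2 + 7*b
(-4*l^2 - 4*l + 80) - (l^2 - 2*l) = -5*l^2 - 2*l + 80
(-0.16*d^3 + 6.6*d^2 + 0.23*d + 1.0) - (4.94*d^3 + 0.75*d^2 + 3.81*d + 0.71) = -5.1*d^3 + 5.85*d^2 - 3.58*d + 0.29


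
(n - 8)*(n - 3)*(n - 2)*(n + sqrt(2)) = n^4 - 13*n^3 + sqrt(2)*n^3 - 13*sqrt(2)*n^2 + 46*n^2 - 48*n + 46*sqrt(2)*n - 48*sqrt(2)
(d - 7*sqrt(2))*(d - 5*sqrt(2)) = d^2 - 12*sqrt(2)*d + 70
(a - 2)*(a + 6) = a^2 + 4*a - 12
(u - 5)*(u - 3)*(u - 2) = u^3 - 10*u^2 + 31*u - 30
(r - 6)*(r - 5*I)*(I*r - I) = I*r^3 + 5*r^2 - 7*I*r^2 - 35*r + 6*I*r + 30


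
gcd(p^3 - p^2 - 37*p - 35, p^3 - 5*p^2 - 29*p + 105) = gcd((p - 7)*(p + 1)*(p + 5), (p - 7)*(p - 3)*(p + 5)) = p^2 - 2*p - 35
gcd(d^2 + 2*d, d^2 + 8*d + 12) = d + 2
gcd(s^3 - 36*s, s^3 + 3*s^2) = s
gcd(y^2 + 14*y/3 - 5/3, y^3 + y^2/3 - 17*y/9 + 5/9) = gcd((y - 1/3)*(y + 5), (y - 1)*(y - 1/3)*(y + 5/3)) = y - 1/3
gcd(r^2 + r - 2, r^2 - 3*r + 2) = r - 1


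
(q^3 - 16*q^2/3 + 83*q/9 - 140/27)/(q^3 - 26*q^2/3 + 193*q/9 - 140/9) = (q - 5/3)/(q - 5)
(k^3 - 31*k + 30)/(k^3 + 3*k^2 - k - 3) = (k^2 + k - 30)/(k^2 + 4*k + 3)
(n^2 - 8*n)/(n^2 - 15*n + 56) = n/(n - 7)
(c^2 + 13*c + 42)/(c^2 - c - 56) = (c + 6)/(c - 8)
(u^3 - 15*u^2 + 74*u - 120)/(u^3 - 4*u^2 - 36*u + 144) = (u - 5)/(u + 6)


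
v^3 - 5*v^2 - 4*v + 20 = (v - 5)*(v - 2)*(v + 2)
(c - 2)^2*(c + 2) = c^3 - 2*c^2 - 4*c + 8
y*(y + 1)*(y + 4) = y^3 + 5*y^2 + 4*y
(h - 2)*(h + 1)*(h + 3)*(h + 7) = h^4 + 9*h^3 + 9*h^2 - 41*h - 42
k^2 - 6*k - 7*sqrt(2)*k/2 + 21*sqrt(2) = (k - 6)*(k - 7*sqrt(2)/2)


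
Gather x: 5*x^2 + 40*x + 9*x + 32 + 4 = 5*x^2 + 49*x + 36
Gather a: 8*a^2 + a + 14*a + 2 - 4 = 8*a^2 + 15*a - 2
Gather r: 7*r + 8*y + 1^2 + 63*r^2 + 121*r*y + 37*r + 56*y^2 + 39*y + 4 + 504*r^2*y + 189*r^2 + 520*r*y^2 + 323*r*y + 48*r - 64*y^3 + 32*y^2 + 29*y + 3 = r^2*(504*y + 252) + r*(520*y^2 + 444*y + 92) - 64*y^3 + 88*y^2 + 76*y + 8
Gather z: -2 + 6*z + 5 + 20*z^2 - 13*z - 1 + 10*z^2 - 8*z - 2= 30*z^2 - 15*z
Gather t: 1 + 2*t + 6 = 2*t + 7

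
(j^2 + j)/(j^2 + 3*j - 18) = j*(j + 1)/(j^2 + 3*j - 18)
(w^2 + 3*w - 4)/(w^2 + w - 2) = (w + 4)/(w + 2)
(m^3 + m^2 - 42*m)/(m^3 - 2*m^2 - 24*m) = (m + 7)/(m + 4)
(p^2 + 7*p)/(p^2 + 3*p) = (p + 7)/(p + 3)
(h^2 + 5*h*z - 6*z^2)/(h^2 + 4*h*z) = (h^2 + 5*h*z - 6*z^2)/(h*(h + 4*z))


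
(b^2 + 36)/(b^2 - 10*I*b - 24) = (b + 6*I)/(b - 4*I)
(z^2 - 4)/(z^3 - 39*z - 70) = (z - 2)/(z^2 - 2*z - 35)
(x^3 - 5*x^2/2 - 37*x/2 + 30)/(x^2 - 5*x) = x + 5/2 - 6/x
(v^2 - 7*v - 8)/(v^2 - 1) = (v - 8)/(v - 1)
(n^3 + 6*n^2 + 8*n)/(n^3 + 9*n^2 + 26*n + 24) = n/(n + 3)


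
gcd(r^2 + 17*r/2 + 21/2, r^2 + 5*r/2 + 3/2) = r + 3/2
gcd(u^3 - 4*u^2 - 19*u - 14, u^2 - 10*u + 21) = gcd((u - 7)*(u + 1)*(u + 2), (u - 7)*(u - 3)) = u - 7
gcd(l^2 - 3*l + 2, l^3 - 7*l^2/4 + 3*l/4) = l - 1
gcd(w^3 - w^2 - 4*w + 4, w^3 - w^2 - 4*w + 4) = w^3 - w^2 - 4*w + 4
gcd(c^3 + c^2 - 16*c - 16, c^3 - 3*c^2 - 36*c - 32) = c^2 + 5*c + 4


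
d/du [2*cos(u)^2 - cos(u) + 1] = (1 - 4*cos(u))*sin(u)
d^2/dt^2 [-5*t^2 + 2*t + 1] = -10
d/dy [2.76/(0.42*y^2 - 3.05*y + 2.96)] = (8.418 - 2.3184*y)/(0.42*y^2 - 3.05*y + 2.96)^2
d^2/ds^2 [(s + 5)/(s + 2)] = 6/(s + 2)^3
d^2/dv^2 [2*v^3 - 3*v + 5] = 12*v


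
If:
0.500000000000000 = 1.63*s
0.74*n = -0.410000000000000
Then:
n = -0.55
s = 0.31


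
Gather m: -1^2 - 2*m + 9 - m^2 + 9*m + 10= -m^2 + 7*m + 18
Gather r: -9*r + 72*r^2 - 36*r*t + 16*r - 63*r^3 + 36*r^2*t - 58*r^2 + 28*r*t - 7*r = -63*r^3 + r^2*(36*t + 14) - 8*r*t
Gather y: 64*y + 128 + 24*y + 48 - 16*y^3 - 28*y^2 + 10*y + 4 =-16*y^3 - 28*y^2 + 98*y + 180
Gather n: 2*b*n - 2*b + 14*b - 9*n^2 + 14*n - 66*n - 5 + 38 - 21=12*b - 9*n^2 + n*(2*b - 52) + 12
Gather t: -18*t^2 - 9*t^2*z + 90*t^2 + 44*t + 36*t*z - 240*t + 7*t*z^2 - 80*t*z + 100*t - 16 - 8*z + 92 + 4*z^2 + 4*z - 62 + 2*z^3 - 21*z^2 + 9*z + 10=t^2*(72 - 9*z) + t*(7*z^2 - 44*z - 96) + 2*z^3 - 17*z^2 + 5*z + 24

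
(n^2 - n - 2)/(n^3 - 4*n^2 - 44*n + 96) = (n + 1)/(n^2 - 2*n - 48)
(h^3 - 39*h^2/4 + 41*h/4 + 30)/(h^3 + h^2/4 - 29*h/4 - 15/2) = (h - 8)/(h + 2)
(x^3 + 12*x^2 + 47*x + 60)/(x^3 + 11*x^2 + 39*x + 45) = (x + 4)/(x + 3)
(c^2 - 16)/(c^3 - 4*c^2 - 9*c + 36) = (c + 4)/(c^2 - 9)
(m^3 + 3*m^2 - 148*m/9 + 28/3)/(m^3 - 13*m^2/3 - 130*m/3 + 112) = (m - 2/3)/(m - 8)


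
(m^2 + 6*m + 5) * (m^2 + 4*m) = m^4 + 10*m^3 + 29*m^2 + 20*m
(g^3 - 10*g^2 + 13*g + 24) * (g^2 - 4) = g^5 - 10*g^4 + 9*g^3 + 64*g^2 - 52*g - 96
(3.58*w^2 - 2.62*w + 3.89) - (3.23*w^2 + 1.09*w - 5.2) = 0.35*w^2 - 3.71*w + 9.09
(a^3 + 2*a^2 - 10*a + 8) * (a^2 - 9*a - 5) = a^5 - 7*a^4 - 33*a^3 + 88*a^2 - 22*a - 40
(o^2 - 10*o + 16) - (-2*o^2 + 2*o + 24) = 3*o^2 - 12*o - 8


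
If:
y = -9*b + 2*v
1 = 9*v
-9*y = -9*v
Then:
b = 1/81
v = 1/9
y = 1/9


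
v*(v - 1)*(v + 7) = v^3 + 6*v^2 - 7*v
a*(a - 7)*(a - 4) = a^3 - 11*a^2 + 28*a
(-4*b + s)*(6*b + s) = -24*b^2 + 2*b*s + s^2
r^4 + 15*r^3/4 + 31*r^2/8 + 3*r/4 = r*(r + 1/4)*(r + 3/2)*(r + 2)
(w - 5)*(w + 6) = w^2 + w - 30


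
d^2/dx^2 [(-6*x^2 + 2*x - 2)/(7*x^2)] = 4*(x - 3)/(7*x^4)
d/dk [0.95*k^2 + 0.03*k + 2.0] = 1.9*k + 0.03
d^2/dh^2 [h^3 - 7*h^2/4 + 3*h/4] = 6*h - 7/2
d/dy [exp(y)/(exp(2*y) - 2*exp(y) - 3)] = (-exp(2*y) - 3)*exp(y)/(exp(4*y) - 4*exp(3*y) - 2*exp(2*y) + 12*exp(y) + 9)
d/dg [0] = 0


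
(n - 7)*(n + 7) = n^2 - 49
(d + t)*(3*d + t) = 3*d^2 + 4*d*t + t^2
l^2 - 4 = (l - 2)*(l + 2)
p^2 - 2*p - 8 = (p - 4)*(p + 2)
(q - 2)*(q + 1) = q^2 - q - 2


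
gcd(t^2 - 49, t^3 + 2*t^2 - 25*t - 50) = 1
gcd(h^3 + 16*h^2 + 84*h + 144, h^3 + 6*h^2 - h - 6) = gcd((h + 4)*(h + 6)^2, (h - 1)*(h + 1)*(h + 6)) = h + 6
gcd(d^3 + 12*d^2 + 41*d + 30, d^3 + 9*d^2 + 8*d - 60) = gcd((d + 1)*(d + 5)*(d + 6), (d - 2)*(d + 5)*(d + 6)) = d^2 + 11*d + 30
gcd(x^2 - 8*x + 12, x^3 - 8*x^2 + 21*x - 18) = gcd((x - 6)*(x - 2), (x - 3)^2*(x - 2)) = x - 2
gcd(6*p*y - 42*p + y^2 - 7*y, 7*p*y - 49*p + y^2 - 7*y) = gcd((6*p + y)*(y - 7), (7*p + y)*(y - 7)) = y - 7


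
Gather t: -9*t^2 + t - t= -9*t^2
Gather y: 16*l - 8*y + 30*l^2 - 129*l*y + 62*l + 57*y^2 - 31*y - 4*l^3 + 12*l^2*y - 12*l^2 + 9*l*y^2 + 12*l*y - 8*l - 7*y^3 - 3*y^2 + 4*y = -4*l^3 + 18*l^2 + 70*l - 7*y^3 + y^2*(9*l + 54) + y*(12*l^2 - 117*l - 35)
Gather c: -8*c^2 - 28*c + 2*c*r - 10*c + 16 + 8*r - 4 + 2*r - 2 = -8*c^2 + c*(2*r - 38) + 10*r + 10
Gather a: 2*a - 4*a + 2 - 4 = -2*a - 2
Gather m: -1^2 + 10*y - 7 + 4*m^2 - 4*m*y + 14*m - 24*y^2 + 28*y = 4*m^2 + m*(14 - 4*y) - 24*y^2 + 38*y - 8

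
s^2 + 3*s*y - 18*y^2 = (s - 3*y)*(s + 6*y)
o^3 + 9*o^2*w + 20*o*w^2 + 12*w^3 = (o + w)*(o + 2*w)*(o + 6*w)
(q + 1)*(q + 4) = q^2 + 5*q + 4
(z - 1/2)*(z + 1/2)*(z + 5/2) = z^3 + 5*z^2/2 - z/4 - 5/8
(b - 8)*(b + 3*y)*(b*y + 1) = b^3*y + 3*b^2*y^2 - 8*b^2*y + b^2 - 24*b*y^2 + 3*b*y - 8*b - 24*y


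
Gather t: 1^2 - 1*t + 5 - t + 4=10 - 2*t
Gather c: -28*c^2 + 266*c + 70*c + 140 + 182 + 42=-28*c^2 + 336*c + 364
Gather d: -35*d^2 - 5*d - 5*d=-35*d^2 - 10*d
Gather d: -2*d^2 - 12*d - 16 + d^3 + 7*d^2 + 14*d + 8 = d^3 + 5*d^2 + 2*d - 8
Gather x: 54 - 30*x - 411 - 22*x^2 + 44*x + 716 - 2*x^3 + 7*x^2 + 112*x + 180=-2*x^3 - 15*x^2 + 126*x + 539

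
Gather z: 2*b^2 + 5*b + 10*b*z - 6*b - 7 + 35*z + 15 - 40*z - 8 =2*b^2 - b + z*(10*b - 5)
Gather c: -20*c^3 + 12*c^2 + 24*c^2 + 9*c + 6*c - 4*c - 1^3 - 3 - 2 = -20*c^3 + 36*c^2 + 11*c - 6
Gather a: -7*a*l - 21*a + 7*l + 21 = a*(-7*l - 21) + 7*l + 21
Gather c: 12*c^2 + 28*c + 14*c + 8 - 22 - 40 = 12*c^2 + 42*c - 54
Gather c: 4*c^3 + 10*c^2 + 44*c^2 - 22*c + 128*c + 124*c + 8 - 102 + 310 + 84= 4*c^3 + 54*c^2 + 230*c + 300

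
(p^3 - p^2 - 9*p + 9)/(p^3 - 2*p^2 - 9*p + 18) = (p - 1)/(p - 2)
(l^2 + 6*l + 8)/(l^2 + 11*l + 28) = (l + 2)/(l + 7)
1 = 1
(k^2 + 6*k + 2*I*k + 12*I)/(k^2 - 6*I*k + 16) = (k + 6)/(k - 8*I)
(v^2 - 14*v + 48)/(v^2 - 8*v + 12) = (v - 8)/(v - 2)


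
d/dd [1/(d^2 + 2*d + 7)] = 2*(-d - 1)/(d^2 + 2*d + 7)^2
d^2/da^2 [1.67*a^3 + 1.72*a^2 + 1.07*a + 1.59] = 10.02*a + 3.44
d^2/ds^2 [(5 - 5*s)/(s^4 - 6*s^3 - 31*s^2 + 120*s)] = 10*(-6*s^7 + 58*s^6 - 105*s^5 - 261*s^4 + 47*s^3 + 723*s^2 - 11160*s + 14400)/(s^3*(s^9 - 18*s^8 + 15*s^7 + 1260*s^6 - 4785*s^5 - 26658*s^4 + 147329*s^3 + 86760*s^2 - 1339200*s + 1728000))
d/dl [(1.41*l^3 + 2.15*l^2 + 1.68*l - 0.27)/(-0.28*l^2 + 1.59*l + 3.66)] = (-0.3948*l^4 + 4.4838*l^3 + 19.3707*l^2 + 15.5868*l + 6.5781)/(0.0784*l^4 - 0.8904*l^3 + 0.4785*l^2 + 11.6388*l + 13.3956)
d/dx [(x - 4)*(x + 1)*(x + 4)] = 3*x^2 + 2*x - 16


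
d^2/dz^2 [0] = 0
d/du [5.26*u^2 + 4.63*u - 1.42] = 10.52*u + 4.63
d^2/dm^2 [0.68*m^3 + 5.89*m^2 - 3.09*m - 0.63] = 4.08*m + 11.78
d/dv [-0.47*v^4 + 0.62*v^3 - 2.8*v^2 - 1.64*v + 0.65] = -1.88*v^3 + 1.86*v^2 - 5.6*v - 1.64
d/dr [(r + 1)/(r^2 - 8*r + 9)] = (r^2 - 8*r - 2*(r - 4)*(r + 1) + 9)/(r^2 - 8*r + 9)^2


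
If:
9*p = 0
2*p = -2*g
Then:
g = 0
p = 0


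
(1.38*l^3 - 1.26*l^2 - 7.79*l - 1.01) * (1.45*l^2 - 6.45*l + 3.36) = 2.001*l^5 - 10.728*l^4 + 1.4683*l^3 + 44.5474*l^2 - 19.6599*l - 3.3936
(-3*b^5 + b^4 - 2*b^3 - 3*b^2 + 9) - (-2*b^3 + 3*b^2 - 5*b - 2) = -3*b^5 + b^4 - 6*b^2 + 5*b + 11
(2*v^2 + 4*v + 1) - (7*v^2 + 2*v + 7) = -5*v^2 + 2*v - 6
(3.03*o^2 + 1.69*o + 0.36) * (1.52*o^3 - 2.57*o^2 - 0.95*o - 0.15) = 4.6056*o^5 - 5.2183*o^4 - 6.6746*o^3 - 2.9852*o^2 - 0.5955*o - 0.054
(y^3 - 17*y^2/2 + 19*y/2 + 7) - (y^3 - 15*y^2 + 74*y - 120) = 13*y^2/2 - 129*y/2 + 127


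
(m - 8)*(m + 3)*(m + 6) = m^3 + m^2 - 54*m - 144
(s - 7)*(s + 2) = s^2 - 5*s - 14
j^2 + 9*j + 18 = (j + 3)*(j + 6)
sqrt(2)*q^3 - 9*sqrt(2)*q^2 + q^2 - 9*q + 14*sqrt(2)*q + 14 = (q - 7)*(q - 2)*(sqrt(2)*q + 1)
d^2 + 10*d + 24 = (d + 4)*(d + 6)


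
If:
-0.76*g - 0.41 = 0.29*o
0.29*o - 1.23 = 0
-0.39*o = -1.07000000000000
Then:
No Solution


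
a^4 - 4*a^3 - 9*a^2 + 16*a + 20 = (a - 5)*(a - 2)*(a + 1)*(a + 2)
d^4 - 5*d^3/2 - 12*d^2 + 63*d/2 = d*(d - 3)^2*(d + 7/2)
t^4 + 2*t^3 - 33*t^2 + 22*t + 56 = (t - 4)*(t - 2)*(t + 1)*(t + 7)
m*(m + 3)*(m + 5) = m^3 + 8*m^2 + 15*m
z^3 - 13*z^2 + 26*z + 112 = (z - 8)*(z - 7)*(z + 2)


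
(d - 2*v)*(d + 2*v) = d^2 - 4*v^2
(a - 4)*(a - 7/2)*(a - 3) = a^3 - 21*a^2/2 + 73*a/2 - 42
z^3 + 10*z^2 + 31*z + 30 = (z + 2)*(z + 3)*(z + 5)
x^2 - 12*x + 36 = (x - 6)^2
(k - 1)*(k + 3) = k^2 + 2*k - 3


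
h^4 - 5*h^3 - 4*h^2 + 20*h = h*(h - 5)*(h - 2)*(h + 2)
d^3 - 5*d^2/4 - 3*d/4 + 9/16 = (d - 3/2)*(d - 1/2)*(d + 3/4)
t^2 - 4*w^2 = (t - 2*w)*(t + 2*w)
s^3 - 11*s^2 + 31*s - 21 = (s - 7)*(s - 3)*(s - 1)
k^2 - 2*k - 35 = (k - 7)*(k + 5)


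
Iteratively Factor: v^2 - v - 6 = (v + 2)*(v - 3)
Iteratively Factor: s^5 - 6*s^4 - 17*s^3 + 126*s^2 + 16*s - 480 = (s - 4)*(s^4 - 2*s^3 - 25*s^2 + 26*s + 120) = (s - 4)*(s + 4)*(s^3 - 6*s^2 - s + 30) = (s - 5)*(s - 4)*(s + 4)*(s^2 - s - 6) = (s - 5)*(s - 4)*(s + 2)*(s + 4)*(s - 3)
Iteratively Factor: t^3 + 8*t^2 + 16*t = (t)*(t^2 + 8*t + 16) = t*(t + 4)*(t + 4)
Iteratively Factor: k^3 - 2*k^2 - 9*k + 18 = (k + 3)*(k^2 - 5*k + 6) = (k - 2)*(k + 3)*(k - 3)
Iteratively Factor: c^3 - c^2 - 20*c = (c)*(c^2 - c - 20) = c*(c - 5)*(c + 4)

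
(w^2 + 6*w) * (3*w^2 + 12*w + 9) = 3*w^4 + 30*w^3 + 81*w^2 + 54*w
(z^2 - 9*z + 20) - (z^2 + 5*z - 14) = 34 - 14*z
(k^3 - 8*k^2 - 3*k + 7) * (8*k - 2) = 8*k^4 - 66*k^3 - 8*k^2 + 62*k - 14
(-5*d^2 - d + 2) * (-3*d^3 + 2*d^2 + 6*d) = 15*d^5 - 7*d^4 - 38*d^3 - 2*d^2 + 12*d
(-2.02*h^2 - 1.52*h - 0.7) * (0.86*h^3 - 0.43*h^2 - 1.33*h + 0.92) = -1.7372*h^5 - 0.4386*h^4 + 2.7382*h^3 + 0.4642*h^2 - 0.4674*h - 0.644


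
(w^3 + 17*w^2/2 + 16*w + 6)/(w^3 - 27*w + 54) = (w^2 + 5*w/2 + 1)/(w^2 - 6*w + 9)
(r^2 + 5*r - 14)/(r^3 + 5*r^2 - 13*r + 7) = (r - 2)/(r^2 - 2*r + 1)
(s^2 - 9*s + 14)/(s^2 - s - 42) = (s - 2)/(s + 6)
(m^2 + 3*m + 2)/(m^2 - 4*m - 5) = (m + 2)/(m - 5)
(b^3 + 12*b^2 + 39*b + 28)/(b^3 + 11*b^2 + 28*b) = (b + 1)/b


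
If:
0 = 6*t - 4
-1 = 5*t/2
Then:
No Solution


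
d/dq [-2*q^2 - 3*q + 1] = -4*q - 3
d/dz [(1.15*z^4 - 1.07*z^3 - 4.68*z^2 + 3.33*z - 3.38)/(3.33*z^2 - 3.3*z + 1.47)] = (7.659*z^5 - 14.9481*z^4 + 13.824*z^3 - 0.363599999999998*z^2 + 8.7516*z - 6.2589)/(11.0889*z^4 - 21.978*z^3 + 20.6802*z^2 - 9.702*z + 2.1609)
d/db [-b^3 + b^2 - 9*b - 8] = -3*b^2 + 2*b - 9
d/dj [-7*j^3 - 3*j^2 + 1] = 3*j*(-7*j - 2)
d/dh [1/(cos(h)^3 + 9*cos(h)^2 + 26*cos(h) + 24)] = (3*cos(h)^2 + 18*cos(h) + 26)*sin(h)/(cos(h)^3 + 9*cos(h)^2 + 26*cos(h) + 24)^2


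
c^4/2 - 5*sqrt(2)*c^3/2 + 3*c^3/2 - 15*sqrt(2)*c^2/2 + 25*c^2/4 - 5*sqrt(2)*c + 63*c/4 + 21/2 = (c/2 + 1/2)*(c + 2)*(c - 7*sqrt(2)/2)*(c - 3*sqrt(2)/2)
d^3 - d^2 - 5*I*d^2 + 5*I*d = d*(d - 1)*(d - 5*I)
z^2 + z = z*(z + 1)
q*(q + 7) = q^2 + 7*q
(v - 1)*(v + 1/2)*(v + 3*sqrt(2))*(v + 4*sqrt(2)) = v^4 - v^3/2 + 7*sqrt(2)*v^3 - 7*sqrt(2)*v^2/2 + 47*v^2/2 - 12*v - 7*sqrt(2)*v/2 - 12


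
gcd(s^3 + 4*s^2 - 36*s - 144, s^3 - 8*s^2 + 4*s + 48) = s - 6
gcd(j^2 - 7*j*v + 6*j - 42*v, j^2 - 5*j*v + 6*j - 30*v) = j + 6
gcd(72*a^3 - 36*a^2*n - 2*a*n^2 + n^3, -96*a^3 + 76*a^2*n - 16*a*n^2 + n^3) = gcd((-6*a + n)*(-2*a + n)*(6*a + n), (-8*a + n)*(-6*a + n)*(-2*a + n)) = 12*a^2 - 8*a*n + n^2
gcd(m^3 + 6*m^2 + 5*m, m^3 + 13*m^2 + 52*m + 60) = m + 5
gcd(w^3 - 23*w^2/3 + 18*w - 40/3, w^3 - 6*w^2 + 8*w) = w^2 - 6*w + 8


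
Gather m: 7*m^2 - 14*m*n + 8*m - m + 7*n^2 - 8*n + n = 7*m^2 + m*(7 - 14*n) + 7*n^2 - 7*n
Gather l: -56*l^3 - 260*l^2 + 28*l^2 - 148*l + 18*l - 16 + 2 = -56*l^3 - 232*l^2 - 130*l - 14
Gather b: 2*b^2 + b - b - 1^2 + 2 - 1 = 2*b^2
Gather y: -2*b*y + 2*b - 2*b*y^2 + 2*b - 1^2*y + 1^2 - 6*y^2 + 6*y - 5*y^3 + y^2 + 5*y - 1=4*b - 5*y^3 + y^2*(-2*b - 5) + y*(10 - 2*b)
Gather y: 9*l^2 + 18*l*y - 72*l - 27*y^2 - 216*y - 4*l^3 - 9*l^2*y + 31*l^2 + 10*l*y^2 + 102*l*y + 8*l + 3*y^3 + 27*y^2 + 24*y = -4*l^3 + 40*l^2 + 10*l*y^2 - 64*l + 3*y^3 + y*(-9*l^2 + 120*l - 192)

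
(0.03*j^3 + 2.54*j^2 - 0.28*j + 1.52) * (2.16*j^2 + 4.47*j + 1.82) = 0.0648*j^5 + 5.6205*j^4 + 10.8036*j^3 + 6.6544*j^2 + 6.2848*j + 2.7664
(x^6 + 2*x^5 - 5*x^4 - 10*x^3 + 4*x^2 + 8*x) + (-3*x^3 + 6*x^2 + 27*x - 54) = x^6 + 2*x^5 - 5*x^4 - 13*x^3 + 10*x^2 + 35*x - 54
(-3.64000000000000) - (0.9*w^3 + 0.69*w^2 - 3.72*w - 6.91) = -0.9*w^3 - 0.69*w^2 + 3.72*w + 3.27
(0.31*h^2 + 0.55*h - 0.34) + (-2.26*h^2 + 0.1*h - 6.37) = -1.95*h^2 + 0.65*h - 6.71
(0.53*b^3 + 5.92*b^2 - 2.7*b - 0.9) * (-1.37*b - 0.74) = -0.7261*b^4 - 8.5026*b^3 - 0.681799999999999*b^2 + 3.231*b + 0.666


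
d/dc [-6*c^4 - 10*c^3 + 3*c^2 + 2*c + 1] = -24*c^3 - 30*c^2 + 6*c + 2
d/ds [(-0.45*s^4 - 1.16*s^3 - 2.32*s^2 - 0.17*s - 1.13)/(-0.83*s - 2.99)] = (1.1205*s^4 + 7.3076*s^3 + 12.3308*s^2 + 13.8736*s - 0.4296)/(0.6889*s^2 + 4.9634*s + 8.9401)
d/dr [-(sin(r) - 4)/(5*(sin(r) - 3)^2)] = (sin(r) - 5)*cos(r)/(5*(sin(r) - 3)^3)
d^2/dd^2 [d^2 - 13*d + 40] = 2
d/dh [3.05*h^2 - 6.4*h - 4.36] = 6.1*h - 6.4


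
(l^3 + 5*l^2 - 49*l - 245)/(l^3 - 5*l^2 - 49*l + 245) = (l + 5)/(l - 5)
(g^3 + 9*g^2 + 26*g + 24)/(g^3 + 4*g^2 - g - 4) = (g^2 + 5*g + 6)/(g^2 - 1)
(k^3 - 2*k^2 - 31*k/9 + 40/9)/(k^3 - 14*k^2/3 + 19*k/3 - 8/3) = (k + 5/3)/(k - 1)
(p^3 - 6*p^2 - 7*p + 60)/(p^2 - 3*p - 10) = (p^2 - p - 12)/(p + 2)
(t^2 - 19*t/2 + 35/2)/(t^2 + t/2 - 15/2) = (t - 7)/(t + 3)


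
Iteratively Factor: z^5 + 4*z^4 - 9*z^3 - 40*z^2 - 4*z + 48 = (z + 2)*(z^4 + 2*z^3 - 13*z^2 - 14*z + 24) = (z - 3)*(z + 2)*(z^3 + 5*z^2 + 2*z - 8) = (z - 3)*(z + 2)*(z + 4)*(z^2 + z - 2) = (z - 3)*(z - 1)*(z + 2)*(z + 4)*(z + 2)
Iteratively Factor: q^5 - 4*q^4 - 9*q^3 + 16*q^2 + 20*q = (q - 2)*(q^4 - 2*q^3 - 13*q^2 - 10*q) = (q - 2)*(q + 2)*(q^3 - 4*q^2 - 5*q) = (q - 5)*(q - 2)*(q + 2)*(q^2 + q) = (q - 5)*(q - 2)*(q + 1)*(q + 2)*(q)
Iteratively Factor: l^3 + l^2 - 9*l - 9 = (l + 3)*(l^2 - 2*l - 3) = (l + 1)*(l + 3)*(l - 3)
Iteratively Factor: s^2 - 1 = (s - 1)*(s + 1)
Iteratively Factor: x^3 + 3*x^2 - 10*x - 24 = (x + 2)*(x^2 + x - 12) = (x - 3)*(x + 2)*(x + 4)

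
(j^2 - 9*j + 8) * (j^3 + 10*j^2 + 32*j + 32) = j^5 + j^4 - 50*j^3 - 176*j^2 - 32*j + 256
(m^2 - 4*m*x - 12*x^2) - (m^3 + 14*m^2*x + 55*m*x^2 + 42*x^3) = -m^3 - 14*m^2*x + m^2 - 55*m*x^2 - 4*m*x - 42*x^3 - 12*x^2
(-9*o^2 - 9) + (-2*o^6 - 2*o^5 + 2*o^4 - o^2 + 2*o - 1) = -2*o^6 - 2*o^5 + 2*o^4 - 10*o^2 + 2*o - 10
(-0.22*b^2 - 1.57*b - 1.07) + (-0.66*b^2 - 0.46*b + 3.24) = -0.88*b^2 - 2.03*b + 2.17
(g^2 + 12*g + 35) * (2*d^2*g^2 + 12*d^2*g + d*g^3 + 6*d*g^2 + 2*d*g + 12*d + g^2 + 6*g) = 2*d^2*g^4 + 36*d^2*g^3 + 214*d^2*g^2 + 420*d^2*g + d*g^5 + 18*d*g^4 + 109*d*g^3 + 246*d*g^2 + 214*d*g + 420*d + g^4 + 18*g^3 + 107*g^2 + 210*g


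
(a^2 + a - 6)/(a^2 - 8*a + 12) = (a + 3)/(a - 6)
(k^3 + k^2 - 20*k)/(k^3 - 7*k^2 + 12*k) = (k + 5)/(k - 3)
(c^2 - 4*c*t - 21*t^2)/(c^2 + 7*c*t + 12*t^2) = (c - 7*t)/(c + 4*t)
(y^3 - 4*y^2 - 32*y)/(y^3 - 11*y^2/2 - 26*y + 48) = 2*y/(2*y - 3)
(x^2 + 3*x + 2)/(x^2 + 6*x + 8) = (x + 1)/(x + 4)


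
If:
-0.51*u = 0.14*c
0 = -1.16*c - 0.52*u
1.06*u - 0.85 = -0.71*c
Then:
No Solution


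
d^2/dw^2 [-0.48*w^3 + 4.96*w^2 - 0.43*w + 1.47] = 9.92 - 2.88*w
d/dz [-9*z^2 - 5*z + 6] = -18*z - 5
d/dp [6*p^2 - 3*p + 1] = 12*p - 3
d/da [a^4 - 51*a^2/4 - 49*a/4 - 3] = 4*a^3 - 51*a/2 - 49/4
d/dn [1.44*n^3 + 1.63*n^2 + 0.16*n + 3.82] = 4.32*n^2 + 3.26*n + 0.16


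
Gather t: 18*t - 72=18*t - 72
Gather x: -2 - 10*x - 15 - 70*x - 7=-80*x - 24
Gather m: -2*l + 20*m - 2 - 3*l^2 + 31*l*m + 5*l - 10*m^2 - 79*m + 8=-3*l^2 + 3*l - 10*m^2 + m*(31*l - 59) + 6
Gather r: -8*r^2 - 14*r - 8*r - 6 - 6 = -8*r^2 - 22*r - 12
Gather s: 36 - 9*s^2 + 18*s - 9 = -9*s^2 + 18*s + 27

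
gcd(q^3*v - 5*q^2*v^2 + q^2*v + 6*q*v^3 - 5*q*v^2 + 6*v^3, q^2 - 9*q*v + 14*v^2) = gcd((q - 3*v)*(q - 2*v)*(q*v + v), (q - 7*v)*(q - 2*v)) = q - 2*v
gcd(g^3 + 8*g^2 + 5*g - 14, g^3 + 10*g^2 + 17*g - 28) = g^2 + 6*g - 7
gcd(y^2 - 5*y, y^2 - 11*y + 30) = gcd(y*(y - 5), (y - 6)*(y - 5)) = y - 5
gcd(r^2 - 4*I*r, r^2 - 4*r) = r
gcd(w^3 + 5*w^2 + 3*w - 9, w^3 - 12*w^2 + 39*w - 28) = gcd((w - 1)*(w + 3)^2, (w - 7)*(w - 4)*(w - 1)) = w - 1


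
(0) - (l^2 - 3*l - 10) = -l^2 + 3*l + 10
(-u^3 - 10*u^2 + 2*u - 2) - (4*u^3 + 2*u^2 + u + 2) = -5*u^3 - 12*u^2 + u - 4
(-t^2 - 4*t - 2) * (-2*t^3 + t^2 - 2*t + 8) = 2*t^5 + 7*t^4 + 2*t^3 - 2*t^2 - 28*t - 16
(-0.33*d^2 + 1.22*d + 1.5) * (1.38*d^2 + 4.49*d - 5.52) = -0.4554*d^4 + 0.2019*d^3 + 9.3694*d^2 + 0.000600000000001266*d - 8.28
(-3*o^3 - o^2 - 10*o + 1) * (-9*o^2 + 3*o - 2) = 27*o^5 + 93*o^3 - 37*o^2 + 23*o - 2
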